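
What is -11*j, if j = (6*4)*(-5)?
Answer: 1320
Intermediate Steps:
j = -120 (j = 24*(-5) = -120)
-11*j = -11*(-120) = 1320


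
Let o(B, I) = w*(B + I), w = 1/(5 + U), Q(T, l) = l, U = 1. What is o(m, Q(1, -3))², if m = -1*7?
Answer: 25/9 ≈ 2.7778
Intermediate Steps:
w = ⅙ (w = 1/(5 + 1) = 1/6 = ⅙ ≈ 0.16667)
m = -7
o(B, I) = B/6 + I/6 (o(B, I) = (B + I)/6 = B/6 + I/6)
o(m, Q(1, -3))² = ((⅙)*(-7) + (⅙)*(-3))² = (-7/6 - ½)² = (-5/3)² = 25/9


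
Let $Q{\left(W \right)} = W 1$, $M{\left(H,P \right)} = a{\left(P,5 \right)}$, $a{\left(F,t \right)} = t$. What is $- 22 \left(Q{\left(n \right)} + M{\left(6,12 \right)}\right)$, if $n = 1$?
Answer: $-132$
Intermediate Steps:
$M{\left(H,P \right)} = 5$
$Q{\left(W \right)} = W$
$- 22 \left(Q{\left(n \right)} + M{\left(6,12 \right)}\right) = - 22 \left(1 + 5\right) = \left(-22\right) 6 = -132$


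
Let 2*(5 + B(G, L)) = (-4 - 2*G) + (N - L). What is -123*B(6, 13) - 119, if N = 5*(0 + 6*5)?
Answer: -13891/2 ≈ -6945.5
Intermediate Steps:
N = 150 (N = 5*(0 + 30) = 5*30 = 150)
B(G, L) = 68 - G - L/2 (B(G, L) = -5 + ((-4 - 2*G) + (150 - L))/2 = -5 + (146 - L - 2*G)/2 = -5 + (73 - G - L/2) = 68 - G - L/2)
-123*B(6, 13) - 119 = -123*(68 - 1*6 - ½*13) - 119 = -123*(68 - 6 - 13/2) - 119 = -123*111/2 - 119 = -13653/2 - 119 = -13891/2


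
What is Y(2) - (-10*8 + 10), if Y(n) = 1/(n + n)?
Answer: 281/4 ≈ 70.250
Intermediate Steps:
Y(n) = 1/(2*n)
Y(2) - (-10*8 + 10) = (½)/2 - (-10*8 + 10) = (½)*(½) - (-80 + 10) = ¼ - 1*(-70) = ¼ + 70 = 281/4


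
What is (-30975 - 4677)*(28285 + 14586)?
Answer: -1528436892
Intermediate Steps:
(-30975 - 4677)*(28285 + 14586) = -35652*42871 = -1528436892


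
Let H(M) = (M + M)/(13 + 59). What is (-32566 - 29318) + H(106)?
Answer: -1113859/18 ≈ -61881.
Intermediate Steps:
H(M) = M/36 (H(M) = (2*M)/72 = (2*M)*(1/72) = M/36)
(-32566 - 29318) + H(106) = (-32566 - 29318) + (1/36)*106 = -61884 + 53/18 = -1113859/18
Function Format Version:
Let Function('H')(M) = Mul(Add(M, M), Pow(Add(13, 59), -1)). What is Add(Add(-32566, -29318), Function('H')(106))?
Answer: Rational(-1113859, 18) ≈ -61881.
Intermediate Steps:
Function('H')(M) = Mul(Rational(1, 36), M) (Function('H')(M) = Mul(Mul(2, M), Pow(72, -1)) = Mul(Mul(2, M), Rational(1, 72)) = Mul(Rational(1, 36), M))
Add(Add(-32566, -29318), Function('H')(106)) = Add(Add(-32566, -29318), Mul(Rational(1, 36), 106)) = Add(-61884, Rational(53, 18)) = Rational(-1113859, 18)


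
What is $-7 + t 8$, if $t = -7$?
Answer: $-63$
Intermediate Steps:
$-7 + t 8 = -7 - 56 = -63$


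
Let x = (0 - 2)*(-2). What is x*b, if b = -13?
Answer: -52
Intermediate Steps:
x = 4 (x = -2*(-2) = 4)
x*b = 4*(-13) = -52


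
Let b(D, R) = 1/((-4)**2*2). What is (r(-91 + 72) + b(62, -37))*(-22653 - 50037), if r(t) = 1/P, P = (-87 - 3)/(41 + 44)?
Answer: 3186245/48 ≈ 66380.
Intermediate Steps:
P = -18/17 (P = -90/85 = -90*1/85 = -18/17 ≈ -1.0588)
r(t) = -17/18 (r(t) = 1/(-18/17) = -17/18)
b(D, R) = 1/32 (b(D, R) = 1/(16*2) = 1/32)
(r(-91 + 72) + b(62, -37))*(-22653 - 50037) = (-17/18 + 1/32)*(-22653 - 50037) = -263/288*(-72690) = 3186245/48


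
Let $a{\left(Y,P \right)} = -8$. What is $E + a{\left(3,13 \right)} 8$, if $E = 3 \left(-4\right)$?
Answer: $-76$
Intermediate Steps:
$E = -12$
$E + a{\left(3,13 \right)} 8 = -12 - 64 = -76$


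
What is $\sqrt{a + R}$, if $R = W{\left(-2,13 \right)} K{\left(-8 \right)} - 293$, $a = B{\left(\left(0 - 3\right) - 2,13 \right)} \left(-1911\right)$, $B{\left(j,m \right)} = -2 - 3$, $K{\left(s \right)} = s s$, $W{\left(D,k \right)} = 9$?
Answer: $\sqrt{9838} \approx 99.187$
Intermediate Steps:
$K{\left(s \right)} = s^{2}$
$B{\left(j,m \right)} = -5$
$a = 9555$ ($a = \left(-5\right) \left(-1911\right) = 9555$)
$R = 283$ ($R = 9 \left(-8\right)^{2} - 293 = 9 \cdot 64 - 293 = 576 - 293 = 283$)
$\sqrt{a + R} = \sqrt{9555 + 283} = \sqrt{9838}$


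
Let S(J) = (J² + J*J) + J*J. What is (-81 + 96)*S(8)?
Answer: 2880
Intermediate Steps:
S(J) = 3*J² (S(J) = (J² + J²) + J² = 2*J² + J² = 3*J²)
(-81 + 96)*S(8) = (-81 + 96)*(3*8²) = 15*(3*64) = 15*192 = 2880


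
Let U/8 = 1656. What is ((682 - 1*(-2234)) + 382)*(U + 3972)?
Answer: 56791560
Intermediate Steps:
U = 13248 (U = 8*1656 = 13248)
((682 - 1*(-2234)) + 382)*(U + 3972) = ((682 - 1*(-2234)) + 382)*(13248 + 3972) = ((682 + 2234) + 382)*17220 = (2916 + 382)*17220 = 3298*17220 = 56791560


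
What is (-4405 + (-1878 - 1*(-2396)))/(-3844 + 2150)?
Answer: 3887/1694 ≈ 2.2946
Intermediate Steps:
(-4405 + (-1878 - 1*(-2396)))/(-3844 + 2150) = (-4405 + (-1878 + 2396))/(-1694) = (-4405 + 518)*(-1/1694) = -3887*(-1/1694) = 3887/1694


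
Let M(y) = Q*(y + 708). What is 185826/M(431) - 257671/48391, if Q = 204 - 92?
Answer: -1705590583/440938792 ≈ -3.8681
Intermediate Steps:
Q = 112
M(y) = 79296 + 112*y (M(y) = 112*(y + 708) = 112*(708 + y) = 79296 + 112*y)
185826/M(431) - 257671/48391 = 185826/(79296 + 112*431) - 257671/48391 = 185826/(79296 + 48272) - 257671*1/48391 = 185826/127568 - 257671/48391 = 185826*(1/127568) - 257671/48391 = 92913/63784 - 257671/48391 = -1705590583/440938792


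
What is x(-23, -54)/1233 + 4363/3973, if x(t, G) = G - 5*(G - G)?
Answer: 4189/3973 ≈ 1.0544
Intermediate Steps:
x(t, G) = G (x(t, G) = G - 5*0 = G + 0 = G)
x(-23, -54)/1233 + 4363/3973 = -54/1233 + 4363/3973 = -54*1/1233 + 4363*(1/3973) = -6/137 + 4363/3973 = 4189/3973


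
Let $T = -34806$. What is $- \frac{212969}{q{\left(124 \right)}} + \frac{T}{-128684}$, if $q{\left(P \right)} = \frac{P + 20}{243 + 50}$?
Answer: $- \frac{2007466476791}{4632624} \approx -4.3333 \cdot 10^{5}$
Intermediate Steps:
$q{\left(P \right)} = \frac{20}{293} + \frac{P}{293}$ ($q{\left(P \right)} = \frac{20 + P}{293} = \left(20 + P\right) \frac{1}{293} = \frac{20}{293} + \frac{P}{293}$)
$- \frac{212969}{q{\left(124 \right)}} + \frac{T}{-128684} = - \frac{212969}{\frac{20}{293} + \frac{1}{293} \cdot 124} - \frac{34806}{-128684} = - \frac{212969}{\frac{20}{293} + \frac{124}{293}} - - \frac{17403}{64342} = - \frac{212969}{\frac{144}{293}} + \frac{17403}{64342} = \left(-212969\right) \frac{293}{144} + \frac{17403}{64342} = - \frac{62399917}{144} + \frac{17403}{64342} = - \frac{2007466476791}{4632624}$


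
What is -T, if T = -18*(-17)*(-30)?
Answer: 9180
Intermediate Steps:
T = -9180 (T = 306*(-30) = -9180)
-T = -1*(-9180) = 9180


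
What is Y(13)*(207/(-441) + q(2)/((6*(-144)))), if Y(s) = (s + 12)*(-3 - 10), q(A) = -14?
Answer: 3117725/21168 ≈ 147.28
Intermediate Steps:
Y(s) = -156 - 13*s (Y(s) = (12 + s)*(-13) = -156 - 13*s)
Y(13)*(207/(-441) + q(2)/((6*(-144)))) = (-156 - 13*13)*(207/(-441) - 14/(6*(-144))) = (-156 - 169)*(207*(-1/441) - 14/(-864)) = -325*(-23/49 - 14*(-1/864)) = -325*(-23/49 + 7/432) = -325*(-9593/21168) = 3117725/21168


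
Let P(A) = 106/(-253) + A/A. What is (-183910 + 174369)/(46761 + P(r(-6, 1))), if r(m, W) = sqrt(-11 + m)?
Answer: -2413873/11830680 ≈ -0.20404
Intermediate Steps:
P(A) = 147/253 (P(A) = 106*(-1/253) + 1 = -106/253 + 1 = 147/253)
(-183910 + 174369)/(46761 + P(r(-6, 1))) = (-183910 + 174369)/(46761 + 147/253) = -9541/11830680/253 = -9541*253/11830680 = -2413873/11830680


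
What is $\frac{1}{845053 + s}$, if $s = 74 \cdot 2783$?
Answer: $\frac{1}{1050995} \approx 9.5148 \cdot 10^{-7}$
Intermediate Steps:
$s = 205942$
$\frac{1}{845053 + s} = \frac{1}{845053 + 205942} = \frac{1}{1050995}$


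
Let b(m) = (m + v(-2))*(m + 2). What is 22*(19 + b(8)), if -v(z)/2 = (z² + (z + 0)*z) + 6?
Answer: -3982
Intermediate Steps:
v(z) = -12 - 4*z² (v(z) = -2*((z² + (z + 0)*z) + 6) = -2*((z² + z*z) + 6) = -2*((z² + z²) + 6) = -2*(2*z² + 6) = -2*(6 + 2*z²) = -12 - 4*z²)
b(m) = (-28 + m)*(2 + m) (b(m) = (m + (-12 - 4*(-2)²))*(m + 2) = (m + (-12 - 4*4))*(2 + m) = (m + (-12 - 16))*(2 + m) = (m - 28)*(2 + m) = (-28 + m)*(2 + m))
22*(19 + b(8)) = 22*(19 + (-56 + 8² - 26*8)) = 22*(19 + (-56 + 64 - 208)) = 22*(19 - 200) = 22*(-181) = -3982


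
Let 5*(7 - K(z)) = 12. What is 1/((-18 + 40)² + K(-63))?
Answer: 5/2443 ≈ 0.0020467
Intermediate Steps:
K(z) = 23/5 (K(z) = 7 - ⅕*12 = 7 - 12/5 = 23/5)
1/((-18 + 40)² + K(-63)) = 1/((-18 + 40)² + 23/5) = 1/(22² + 23/5) = 1/(484 + 23/5) = 1/(2443/5) = 5/2443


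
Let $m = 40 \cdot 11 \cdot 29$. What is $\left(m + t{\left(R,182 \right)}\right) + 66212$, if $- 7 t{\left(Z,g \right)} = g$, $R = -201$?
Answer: $78946$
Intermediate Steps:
$t{\left(Z,g \right)} = - \frac{g}{7}$
$m = 12760$ ($m = 440 \cdot 29 = 12760$)
$\left(m + t{\left(R,182 \right)}\right) + 66212 = \left(12760 - 26\right) + 66212 = 12734 + 66212 = 78946$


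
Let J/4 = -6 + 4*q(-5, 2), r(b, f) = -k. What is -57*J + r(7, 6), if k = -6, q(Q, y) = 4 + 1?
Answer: -3186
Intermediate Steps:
q(Q, y) = 5
r(b, f) = 6 (r(b, f) = -1*(-6) = 6)
J = 56 (J = 4*(-6 + 4*5) = 4*(-6 + 20) = 4*14 = 56)
-57*J + r(7, 6) = -57*56 + 6 = -3192 + 6 = -3186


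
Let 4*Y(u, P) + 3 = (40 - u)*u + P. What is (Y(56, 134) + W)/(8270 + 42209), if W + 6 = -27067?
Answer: -8389/15532 ≈ -0.54011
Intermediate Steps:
Y(u, P) = -¾ + P/4 + u*(40 - u)/4 (Y(u, P) = -¾ + ((40 - u)*u + P)/4 = -¾ + (u*(40 - u) + P)/4 = -¾ + (P + u*(40 - u))/4 = -¾ + (P/4 + u*(40 - u)/4) = -¾ + P/4 + u*(40 - u)/4)
W = -27073 (W = -6 - 27067 = -27073)
(Y(56, 134) + W)/(8270 + 42209) = ((-¾ + 10*56 - ¼*56² + (¼)*134) - 27073)/(8270 + 42209) = ((-¾ + 560 - ¼*3136 + 67/2) - 27073)/50479 = ((-¾ + 560 - 784 + 67/2) - 27073)*(1/50479) = (-765/4 - 27073)*(1/50479) = -109057/4*1/50479 = -8389/15532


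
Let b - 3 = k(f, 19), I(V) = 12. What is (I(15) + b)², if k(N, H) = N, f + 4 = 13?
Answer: 576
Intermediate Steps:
f = 9 (f = -4 + 13 = 9)
b = 12 (b = 3 + 9 = 12)
(I(15) + b)² = (12 + 12)² = 24² = 576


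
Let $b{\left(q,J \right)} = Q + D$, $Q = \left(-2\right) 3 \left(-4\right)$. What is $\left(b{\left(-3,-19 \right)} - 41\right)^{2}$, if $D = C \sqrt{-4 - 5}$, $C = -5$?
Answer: $64 + 510 i \approx 64.0 + 510.0 i$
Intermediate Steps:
$Q = 24$ ($Q = \left(-6\right) \left(-4\right) = 24$)
$D = - 15 i$ ($D = - 5 \sqrt{-4 - 5} = - 5 \sqrt{-9} = - 5 \cdot 3 i = - 15 i \approx - 15.0 i$)
$b{\left(q,J \right)} = 24 - 15 i$
$\left(b{\left(-3,-19 \right)} - 41\right)^{2} = \left(\left(24 - 15 i\right) - 41\right)^{2} = \left(-17 - 15 i\right)^{2}$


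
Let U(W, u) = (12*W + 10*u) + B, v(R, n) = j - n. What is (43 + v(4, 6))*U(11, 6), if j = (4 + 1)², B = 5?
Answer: 12214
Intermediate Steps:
j = 25 (j = 5² = 25)
v(R, n) = 25 - n
U(W, u) = 5 + 10*u + 12*W (U(W, u) = (12*W + 10*u) + 5 = (10*u + 12*W) + 5 = 5 + 10*u + 12*W)
(43 + v(4, 6))*U(11, 6) = (43 + (25 - 1*6))*(5 + 10*6 + 12*11) = (43 + (25 - 6))*(5 + 60 + 132) = (43 + 19)*197 = 62*197 = 12214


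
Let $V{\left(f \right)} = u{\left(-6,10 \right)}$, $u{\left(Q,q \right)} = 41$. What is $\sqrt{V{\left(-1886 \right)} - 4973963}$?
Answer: $3 i \sqrt{552658} \approx 2230.2 i$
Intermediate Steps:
$V{\left(f \right)} = 41$
$\sqrt{V{\left(-1886 \right)} - 4973963} = \sqrt{41 - 4973963} = \sqrt{-4973922} = 3 i \sqrt{552658}$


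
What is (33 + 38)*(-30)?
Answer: -2130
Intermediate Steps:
(33 + 38)*(-30) = 71*(-30) = -2130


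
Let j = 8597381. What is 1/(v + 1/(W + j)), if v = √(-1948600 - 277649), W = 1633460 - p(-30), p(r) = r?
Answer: 10230871/233023088887528107610 - 314012164255923*I*√247361/233023088887528107610 ≈ 4.3905e-14 - 0.00067021*I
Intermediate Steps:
W = 1633490 (W = 1633460 - 1*(-30) = 1633460 + 30 = 1633490)
v = 3*I*√247361 (v = √(-2226249) = 3*I*√247361 ≈ 1492.1*I)
1/(v + 1/(W + j)) = 1/(3*I*√247361 + 1/(1633490 + 8597381)) = 1/(3*I*√247361 + 1/10230871) = 1/(1/10230871 + 3*I*√247361)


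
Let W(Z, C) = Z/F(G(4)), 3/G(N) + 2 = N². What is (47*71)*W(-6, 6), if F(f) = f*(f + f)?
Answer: -654052/3 ≈ -2.1802e+5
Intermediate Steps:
G(N) = 3/(-2 + N²)
F(f) = 2*f² (F(f) = f*(2*f) = 2*f²)
W(Z, C) = 98*Z/9 (W(Z, C) = Z/((2*(3/(-2 + 4²))²)) = Z/((2*(3/(-2 + 16))²)) = Z/((2*(3/14)²)) = Z/((2*(9/196))) = Z/(9/98) = Z*(98/9) = 98*Z/9)
(47*71)*W(-6, 6) = (47*71)*((98/9)*(-6)) = 3337*(-196/3) = -654052/3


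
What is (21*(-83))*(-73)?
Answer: 127239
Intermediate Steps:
(21*(-83))*(-73) = -1743*(-73) = 127239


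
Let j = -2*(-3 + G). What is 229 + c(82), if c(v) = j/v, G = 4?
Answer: 9388/41 ≈ 228.98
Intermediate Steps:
j = -2 (j = -2*(-3 + 4) = -2*1 = -2)
c(v) = -2/v
229 + c(82) = 229 - 2/82 = 229 - 2*1/82 = 229 - 1/41 = 9388/41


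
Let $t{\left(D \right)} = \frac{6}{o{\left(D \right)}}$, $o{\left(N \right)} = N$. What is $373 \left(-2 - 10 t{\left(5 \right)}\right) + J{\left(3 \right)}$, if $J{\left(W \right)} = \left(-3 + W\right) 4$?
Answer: $-5222$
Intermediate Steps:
$J{\left(W \right)} = -12 + 4 W$
$t{\left(D \right)} = \frac{6}{D}$
$373 \left(-2 - 10 t{\left(5 \right)}\right) + J{\left(3 \right)} = 373 \left(-2 - 10 \cdot \frac{6}{5}\right) + \left(-12 + 4 \cdot 3\right) = 373 \left(-2 - 10 \cdot 6 \cdot \frac{1}{5}\right) + \left(-12 + 12\right) = 373 \left(-2 - 12\right) + 0 = 373 \left(-14\right) + 0 = -5222 + 0 = -5222$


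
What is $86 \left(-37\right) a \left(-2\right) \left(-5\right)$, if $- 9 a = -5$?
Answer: $- \frac{159100}{9} \approx -17678.0$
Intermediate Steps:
$a = \frac{5}{9}$ ($a = \left(- \frac{1}{9}\right) \left(-5\right) = \frac{5}{9} \approx 0.55556$)
$86 \left(-37\right) a \left(-2\right) \left(-5\right) = 86 \left(-37\right) \frac{5}{9} \left(-2\right) \left(-5\right) = - 3182 \left(\left(- \frac{10}{9}\right) \left(-5\right)\right) = \left(-3182\right) \frac{50}{9} = - \frac{159100}{9}$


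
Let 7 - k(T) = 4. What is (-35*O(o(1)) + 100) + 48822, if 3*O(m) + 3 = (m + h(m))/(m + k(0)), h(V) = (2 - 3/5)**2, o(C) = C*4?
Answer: 734206/15 ≈ 48947.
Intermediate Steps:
o(C) = 4*C
h(V) = 49/25 (h(V) = (2 - 3*1/5)**2 = (2 - 3/5)**2 = (7/5)**2 = 49/25)
k(T) = 3 (k(T) = 7 - 1*4 = 7 - 4 = 3)
O(m) = -1 + (49/25 + m)/(3*(3 + m)) (O(m) = -1 + ((m + 49/25)/(m + 3))/3 = -1 + ((49/25 + m)/(3 + m))/3 = -1 + (49/25 + m)/(3*(3 + m)))
(-35*O(o(1)) + 100) + 48822 = (-14*(-88 - 100)/(15*(3 + 4*1)) + 100) + 48822 = (-14*(-88 - 25*4)/(15*(3 + 4)) + 100) + 48822 = (-14*(-88 - 100)/(15*7) + 100) + 48822 = (-14*(-188)/(15*7) + 100) + 48822 = (-35*(-376/525) + 100) + 48822 = (376/15 + 100) + 48822 = 1876/15 + 48822 = 734206/15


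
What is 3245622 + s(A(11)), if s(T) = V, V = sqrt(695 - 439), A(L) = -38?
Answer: 3245638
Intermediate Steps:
V = 16 (V = sqrt(256) = 16)
s(T) = 16
3245622 + s(A(11)) = 3245622 + 16 = 3245638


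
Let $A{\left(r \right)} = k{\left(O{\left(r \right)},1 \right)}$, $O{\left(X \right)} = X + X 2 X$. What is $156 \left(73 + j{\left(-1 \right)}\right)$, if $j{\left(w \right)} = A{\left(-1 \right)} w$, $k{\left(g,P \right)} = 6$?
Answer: $10452$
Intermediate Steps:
$O{\left(X \right)} = X + 2 X^{2}$ ($O{\left(X \right)} = X + 2 X X = X + 2 X^{2}$)
$A{\left(r \right)} = 6$
$j{\left(w \right)} = 6 w$
$156 \left(73 + j{\left(-1 \right)}\right) = 156 \left(73 + 6 \left(-1\right)\right) = 156 \left(73 - 6\right) = 156 \cdot 67 = 10452$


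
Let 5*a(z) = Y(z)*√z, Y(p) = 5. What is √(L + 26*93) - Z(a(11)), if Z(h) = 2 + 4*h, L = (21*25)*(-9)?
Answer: -2 - 4*√11 + I*√2307 ≈ -15.266 + 48.031*I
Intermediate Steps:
L = -4725 (L = 525*(-9) = -4725)
a(z) = √z (a(z) = (5*√z)/5 = √z)
√(L + 26*93) - Z(a(11)) = √(-4725 + 26*93) - (2 + 4*√11) = √(-4725 + 2418) + (-2 - 4*√11) = √(-2307) + (-2 - 4*√11) = I*√2307 + (-2 - 4*√11) = -2 - 4*√11 + I*√2307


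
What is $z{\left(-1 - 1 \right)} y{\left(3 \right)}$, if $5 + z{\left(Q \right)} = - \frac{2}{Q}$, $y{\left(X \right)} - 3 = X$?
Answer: $-24$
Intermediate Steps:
$y{\left(X \right)} = 3 + X$
$z{\left(Q \right)} = -5 - \frac{2}{Q}$
$z{\left(-1 - 1 \right)} y{\left(3 \right)} = \left(-5 - \frac{2}{-1 - 1}\right) \left(3 + 3\right) = \left(-5 - \frac{2}{-1 - 1}\right) 6 = \left(-5 - \frac{2}{-2}\right) 6 = \left(-5 - -1\right) 6 = \left(-5 + 1\right) 6 = \left(-4\right) 6 = -24$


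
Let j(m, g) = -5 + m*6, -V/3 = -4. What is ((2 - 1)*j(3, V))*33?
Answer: 429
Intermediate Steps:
V = 12 (V = -3*(-4) = 12)
j(m, g) = -5 + 6*m
((2 - 1)*j(3, V))*33 = ((2 - 1)*(-5 + 6*3))*33 = (1*(-5 + 18))*33 = (1*13)*33 = 13*33 = 429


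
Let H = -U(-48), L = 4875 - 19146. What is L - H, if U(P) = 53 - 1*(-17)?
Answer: -14201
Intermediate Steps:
U(P) = 70 (U(P) = 53 + 17 = 70)
L = -14271
H = -70 (H = -1*70 = -70)
L - H = -14271 - 1*(-70) = -14271 + 70 = -14201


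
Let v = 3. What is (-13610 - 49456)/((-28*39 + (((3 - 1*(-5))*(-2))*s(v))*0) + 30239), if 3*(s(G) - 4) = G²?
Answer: -63066/29147 ≈ -2.1637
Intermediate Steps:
s(G) = 4 + G²/3
(-13610 - 49456)/((-28*39 + (((3 - 1*(-5))*(-2))*s(v))*0) + 30239) = (-13610 - 49456)/((-28*39 + (((3 - 1*(-5))*(-2))*(4 + (⅓)*3²))*0) + 30239) = -63066/((-1092 + (((3 + 5)*(-2))*(4 + (⅓)*9))*0) + 30239) = -63066/((-1092 + ((8*(-2))*(4 + 3))*0) + 30239) = -63066/((-1092 - 16*7*0) + 30239) = -63066/((-1092 - 112*0) + 30239) = -63066/((-1092 + 0) + 30239) = -63066/(-1092 + 30239) = -63066/29147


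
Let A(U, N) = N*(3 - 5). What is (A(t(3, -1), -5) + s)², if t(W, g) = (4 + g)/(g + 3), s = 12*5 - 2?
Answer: 4624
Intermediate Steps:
s = 58 (s = 60 - 2 = 58)
t(W, g) = (4 + g)/(3 + g)
A(U, N) = -2*N (A(U, N) = N*(-2) = -2*N)
(A(t(3, -1), -5) + s)² = (-2*(-5) + 58)² = (10 + 58)² = 68² = 4624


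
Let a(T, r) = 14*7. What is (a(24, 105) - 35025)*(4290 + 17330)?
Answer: -755121740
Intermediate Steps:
a(T, r) = 98
(a(24, 105) - 35025)*(4290 + 17330) = (98 - 35025)*(4290 + 17330) = -34927*21620 = -755121740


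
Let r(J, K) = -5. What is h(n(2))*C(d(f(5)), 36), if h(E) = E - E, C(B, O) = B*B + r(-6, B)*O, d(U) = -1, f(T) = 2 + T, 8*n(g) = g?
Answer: 0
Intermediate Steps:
n(g) = g/8
C(B, O) = B² - 5*O (C(B, O) = B*B - 5*O = B² - 5*O)
h(E) = 0
h(n(2))*C(d(f(5)), 36) = 0*((-1)² - 5*36) = 0*(1 - 180) = 0*(-179) = 0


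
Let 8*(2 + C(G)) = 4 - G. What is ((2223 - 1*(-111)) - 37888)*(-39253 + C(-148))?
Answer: 1394996744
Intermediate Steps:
C(G) = -3/2 - G/8 (C(G) = -2 + (4 - G)/8 = -2 + (½ - G/8) = -3/2 - G/8)
((2223 - 1*(-111)) - 37888)*(-39253 + C(-148)) = ((2223 - 1*(-111)) - 37888)*(-39253 + (-3/2 - ⅛*(-148))) = ((2223 + 111) - 37888)*(-39253 + (-3/2 + 37/2)) = (2334 - 37888)*(-39253 + 17) = -35554*(-39236) = 1394996744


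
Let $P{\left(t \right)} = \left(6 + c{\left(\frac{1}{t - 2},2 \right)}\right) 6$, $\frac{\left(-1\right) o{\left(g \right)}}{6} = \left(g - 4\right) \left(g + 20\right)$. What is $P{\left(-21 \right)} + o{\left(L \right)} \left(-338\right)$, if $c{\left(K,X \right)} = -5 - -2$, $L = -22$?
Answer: $105474$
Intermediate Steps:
$c{\left(K,X \right)} = -3$ ($c{\left(K,X \right)} = -5 + 2 = -3$)
$o{\left(g \right)} = - 6 \left(-4 + g\right) \left(20 + g\right)$ ($o{\left(g \right)} = - 6 \left(g - 4\right) \left(g + 20\right) = - 6 \left(-4 + g\right) \left(20 + g\right)$)
$P{\left(t \right)} = 18$ ($P{\left(t \right)} = \left(6 - 3\right) 6 = 3 \cdot 6 = 18$)
$P{\left(-21 \right)} + o{\left(L \right)} \left(-338\right) = 18 + \left(480 - -2112 - 6 \left(-22\right)^{2}\right) \left(-338\right) = 18 + \left(480 + 2112 - 2904\right) \left(-338\right) = 18 - -105456 = 18 + 105456 = 105474$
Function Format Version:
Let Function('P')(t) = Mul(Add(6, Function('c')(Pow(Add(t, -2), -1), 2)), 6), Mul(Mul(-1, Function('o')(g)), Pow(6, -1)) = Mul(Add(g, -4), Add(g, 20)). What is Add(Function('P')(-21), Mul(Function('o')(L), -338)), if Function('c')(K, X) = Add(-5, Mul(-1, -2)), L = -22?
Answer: 105474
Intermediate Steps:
Function('c')(K, X) = -3 (Function('c')(K, X) = Add(-5, 2) = -3)
Function('o')(g) = Mul(-6, Add(-4, g), Add(20, g)) (Function('o')(g) = Mul(-6, Mul(Add(g, -4), Add(g, 20))) = Mul(-6, Mul(Add(-4, g), Add(20, g))) = Mul(-6, Add(-4, g), Add(20, g)))
Function('P')(t) = 18 (Function('P')(t) = Mul(Add(6, -3), 6) = Mul(3, 6) = 18)
Add(Function('P')(-21), Mul(Function('o')(L), -338)) = Add(18, Mul(Add(480, Mul(-96, -22), Mul(-6, Pow(-22, 2))), -338)) = Add(18, Mul(Add(480, 2112, Mul(-6, 484)), -338)) = Add(18, Mul(Add(480, 2112, -2904), -338)) = Add(18, Mul(-312, -338)) = Add(18, 105456) = 105474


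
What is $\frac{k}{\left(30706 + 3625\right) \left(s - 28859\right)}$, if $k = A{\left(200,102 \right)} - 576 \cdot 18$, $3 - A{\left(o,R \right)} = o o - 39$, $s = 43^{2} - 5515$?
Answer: $\frac{50326}{1116615775} \approx 4.507 \cdot 10^{-5}$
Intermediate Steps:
$s = -3666$ ($s = 1849 - 5515 = -3666$)
$A{\left(o,R \right)} = 42 - o^{2}$ ($A{\left(o,R \right)} = 3 - \left(o o - 39\right) = 3 - \left(o^{2} - 39\right) = 3 - \left(-39 + o^{2}\right) = 42 - o^{2}$)
$k = -50326$ ($k = \left(42 - 200^{2}\right) - 576 \cdot 18 = \left(42 - 40000\right) - 10368 = -39958 - 10368 = -50326$)
$\frac{k}{\left(30706 + 3625\right) \left(s - 28859\right)} = - \frac{50326}{\left(30706 + 3625\right) \left(-3666 - 28859\right)} = - \frac{50326}{34331 \left(-32525\right)} = - \frac{50326}{-1116615775} = \left(-50326\right) \left(- \frac{1}{1116615775}\right) = \frac{50326}{1116615775}$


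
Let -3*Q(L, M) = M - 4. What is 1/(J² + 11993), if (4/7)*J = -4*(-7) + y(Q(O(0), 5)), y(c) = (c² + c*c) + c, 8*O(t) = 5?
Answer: 1296/18629977 ≈ 6.9565e-5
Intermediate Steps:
O(t) = 5/8 (O(t) = (⅛)*5 = 5/8)
Q(L, M) = 4/3 - M/3 (Q(L, M) = -(M - 4)/3 = -(-4 + M)/3 = 4/3 - M/3)
y(c) = c + 2*c² (y(c) = (c² + c²) + c = 2*c² + c = c + 2*c²)
J = 1757/36 (J = 7*(-4*(-7) + (4/3 - ⅓*5)*(1 + 2*(4/3 - ⅓*5)))/4 = 7*(28 + (4/3 - 5/3)*(1 + 2*(4/3 - 5/3)))/4 = 7*(28 - (1 + 2*(-⅓))/3)/4 = 7*(28 - (1 - ⅔)/3)/4 = 7*(28 - ⅓*⅓)/4 = 7*(28 - ⅑)/4 = (7/4)*(251/9) = 1757/36 ≈ 48.806)
1/(J² + 11993) = 1/((1757/36)² + 11993) = 1/(3087049/1296 + 11993) = 1/(18629977/1296) = 1296/18629977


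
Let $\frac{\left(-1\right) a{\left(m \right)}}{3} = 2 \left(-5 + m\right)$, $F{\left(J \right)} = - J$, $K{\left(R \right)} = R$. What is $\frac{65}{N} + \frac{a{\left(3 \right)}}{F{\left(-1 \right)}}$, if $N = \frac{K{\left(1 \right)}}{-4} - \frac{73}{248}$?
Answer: $- \frac{2900}{27} \approx -107.41$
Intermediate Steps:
$a{\left(m \right)} = 30 - 6 m$ ($a{\left(m \right)} = - 3 \cdot 2 \left(-5 + m\right) = - 3 \left(-10 + 2 m\right) = 30 - 6 m$)
$N = - \frac{135}{248}$ ($N = 1 \frac{1}{-4} - \frac{73}{248} = 1 \left(- \frac{1}{4}\right) - \frac{73}{248} = - \frac{1}{4} - \frac{73}{248} = - \frac{135}{248} \approx -0.54435$)
$\frac{65}{N} + \frac{a{\left(3 \right)}}{F{\left(-1 \right)}} = \frac{65}{- \frac{135}{248}} + \frac{30 - 18}{\left(-1\right) \left(-1\right)} = 65 \left(- \frac{248}{135}\right) + \frac{30 - 18}{1} = - \frac{3224}{27} + 12 \cdot 1 = - \frac{3224}{27} + 12 = - \frac{2900}{27}$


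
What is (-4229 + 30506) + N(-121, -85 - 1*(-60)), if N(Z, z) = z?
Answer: 26252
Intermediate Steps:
(-4229 + 30506) + N(-121, -85 - 1*(-60)) = (-4229 + 30506) + (-85 - 1*(-60)) = 26277 + (-85 + 60) = 26277 - 25 = 26252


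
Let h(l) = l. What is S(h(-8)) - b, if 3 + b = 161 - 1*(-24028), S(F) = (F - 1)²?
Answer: -24105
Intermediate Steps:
S(F) = (-1 + F)²
b = 24186 (b = -3 + (161 - 1*(-24028)) = -3 + (161 + 24028) = -3 + 24189 = 24186)
S(h(-8)) - b = (-1 - 8)² - 1*24186 = (-9)² - 24186 = 81 - 24186 = -24105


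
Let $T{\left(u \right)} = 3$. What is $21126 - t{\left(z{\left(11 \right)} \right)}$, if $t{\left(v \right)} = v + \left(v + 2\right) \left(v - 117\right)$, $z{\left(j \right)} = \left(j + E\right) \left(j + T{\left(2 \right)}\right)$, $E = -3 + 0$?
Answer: $21584$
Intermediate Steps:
$E = -3$
$z{\left(j \right)} = \left(-3 + j\right) \left(3 + j\right)$ ($z{\left(j \right)} = \left(j - 3\right) \left(j + 3\right) = \left(-3 + j\right) \left(3 + j\right)$)
$t{\left(v \right)} = v + \left(-117 + v\right) \left(2 + v\right)$ ($t{\left(v \right)} = v + \left(2 + v\right) \left(-117 + v\right) = v + \left(-117 + v\right) \left(2 + v\right)$)
$21126 - t{\left(z{\left(11 \right)} \right)} = 21126 - \left(-234 + \left(-9 + 11^{2}\right)^{2} - 114 \left(-9 + 11^{2}\right)\right) = 21126 - \left(-234 + \left(-9 + 121\right)^{2} - 114 \left(-9 + 121\right)\right) = 21126 - \left(-234 + 112^{2} - 12768\right) = 21126 - \left(-234 + 12544 - 12768\right) = 21126 - -458 = 21126 + 458 = 21584$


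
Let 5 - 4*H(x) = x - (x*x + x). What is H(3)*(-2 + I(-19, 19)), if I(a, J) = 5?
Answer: 21/2 ≈ 10.500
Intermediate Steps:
H(x) = 5/4 + x²/4 (H(x) = 5/4 - (x - (x*x + x))/4 = 5/4 - (x - (x² + x))/4 = 5/4 - (x - (x + x²))/4 = 5/4 - (x + (-x - x²))/4 = 5/4 - (-1)*x²/4 = 5/4 + x²/4)
H(3)*(-2 + I(-19, 19)) = (5/4 + (¼)*3²)*(-2 + 5) = (5/4 + (¼)*9)*3 = (5/4 + 9/4)*3 = (7/2)*3 = 21/2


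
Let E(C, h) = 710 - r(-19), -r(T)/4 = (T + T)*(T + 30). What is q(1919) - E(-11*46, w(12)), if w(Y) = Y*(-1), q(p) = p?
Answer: 2881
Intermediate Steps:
r(T) = -8*T*(30 + T) (r(T) = -4*(T + T)*(T + 30) = -4*2*T*(30 + T) = -8*T*(30 + T))
w(Y) = -Y
E(C, h) = -962 (E(C, h) = 710 - (-8)*(-19)*(30 - 19) = 710 - (-8)*(-19)*11 = 710 - 1*1672 = 710 - 1672 = -962)
q(1919) - E(-11*46, w(12)) = 1919 - 1*(-962) = 1919 + 962 = 2881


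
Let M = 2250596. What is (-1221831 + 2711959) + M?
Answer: 3740724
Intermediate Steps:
(-1221831 + 2711959) + M = (-1221831 + 2711959) + 2250596 = 1490128 + 2250596 = 3740724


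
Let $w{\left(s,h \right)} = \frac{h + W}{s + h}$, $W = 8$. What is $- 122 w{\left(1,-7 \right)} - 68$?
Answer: $- \frac{143}{3} \approx -47.667$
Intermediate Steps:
$w{\left(s,h \right)} = \frac{8 + h}{h + s}$ ($w{\left(s,h \right)} = \frac{h + 8}{s + h} = \frac{8 + h}{h + s}$)
$- 122 w{\left(1,-7 \right)} - 68 = - 122 \frac{8 - 7}{-7 + 1} - 68 = - 122 \frac{1}{-6} \cdot 1 - 68 = - 122 \left(\left(- \frac{1}{6}\right) 1\right) - 68 = \left(-122\right) \left(- \frac{1}{6}\right) - 68 = \frac{61}{3} - 68 = - \frac{143}{3}$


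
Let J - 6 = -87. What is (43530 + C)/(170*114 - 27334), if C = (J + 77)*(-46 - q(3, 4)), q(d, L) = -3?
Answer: -21851/3977 ≈ -5.4943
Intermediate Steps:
J = -81 (J = 6 - 87 = -81)
C = 172 (C = (-81 + 77)*(-46 - 1*(-3)) = -4*(-46 + 3) = -4*(-43) = 172)
(43530 + C)/(170*114 - 27334) = (43530 + 172)/(170*114 - 27334) = 43702/(19380 - 27334) = 43702/(-7954) = 43702*(-1/7954) = -21851/3977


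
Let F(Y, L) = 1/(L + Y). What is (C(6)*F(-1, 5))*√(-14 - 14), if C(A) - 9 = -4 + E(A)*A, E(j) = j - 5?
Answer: 11*I*√7/2 ≈ 14.552*I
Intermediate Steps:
E(j) = -5 + j
C(A) = 5 + A*(-5 + A) (C(A) = 9 + (-4 + (-5 + A)*A) = 9 + (-4 + A*(-5 + A)) = 5 + A*(-5 + A))
(C(6)*F(-1, 5))*√(-14 - 14) = ((5 + 6*(-5 + 6))/(5 - 1))*√(-14 - 14) = ((5 + 6*1)/4)*√(-28) = ((5 + 6)*(¼))*(2*I*√7) = (11*(¼))*(2*I*√7) = 11*(2*I*√7)/4 = 11*I*√7/2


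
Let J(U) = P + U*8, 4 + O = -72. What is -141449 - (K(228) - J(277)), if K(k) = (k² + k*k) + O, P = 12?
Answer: -243113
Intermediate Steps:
O = -76 (O = -4 - 72 = -76)
K(k) = -76 + 2*k² (K(k) = (k² + k*k) - 76 = (k² + k²) - 76 = 2*k² - 76 = -76 + 2*k²)
J(U) = 12 + 8*U (J(U) = 12 + U*8 = 12 + 8*U)
-141449 - (K(228) - J(277)) = -141449 - ((-76 + 2*228²) - (12 + 8*277)) = -141449 - ((-76 + 2*51984) - (12 + 2216)) = -141449 - ((-76 + 103968) - 1*2228) = -141449 - (103892 - 2228) = -141449 - 1*101664 = -141449 - 101664 = -243113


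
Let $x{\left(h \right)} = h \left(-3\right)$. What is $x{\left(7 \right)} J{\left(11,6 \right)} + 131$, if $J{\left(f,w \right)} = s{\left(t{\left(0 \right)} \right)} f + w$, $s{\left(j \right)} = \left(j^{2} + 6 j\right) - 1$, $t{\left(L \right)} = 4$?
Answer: $-9004$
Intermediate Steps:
$x{\left(h \right)} = - 3 h$
$s{\left(j \right)} = -1 + j^{2} + 6 j$
$J{\left(f,w \right)} = w + 39 f$ ($J{\left(f,w \right)} = \left(-1 + 4^{2} + 6 \cdot 4\right) f + w = \left(-1 + 16 + 24\right) f + w = 39 f + w = w + 39 f$)
$x{\left(7 \right)} J{\left(11,6 \right)} + 131 = \left(-3\right) 7 \left(6 + 39 \cdot 11\right) + 131 = - 21 \left(6 + 429\right) + 131 = \left(-21\right) 435 + 131 = -9135 + 131 = -9004$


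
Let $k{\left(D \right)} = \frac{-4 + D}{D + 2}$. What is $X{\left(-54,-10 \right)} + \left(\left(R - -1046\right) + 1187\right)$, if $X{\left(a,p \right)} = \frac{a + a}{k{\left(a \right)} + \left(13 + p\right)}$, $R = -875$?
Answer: $\frac{142498}{107} \approx 1331.8$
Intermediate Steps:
$k{\left(D \right)} = \frac{-4 + D}{2 + D}$
$X{\left(a,p \right)} = \frac{2 a}{13 + p + \frac{-4 + a}{2 + a}}$ ($X{\left(a,p \right)} = \frac{a + a}{\frac{-4 + a}{2 + a} + \left(13 + p\right)} = \frac{2 a}{13 + p + \frac{-4 + a}{2 + a}}$)
$X{\left(-54,-10 \right)} + \left(\left(R - -1046\right) + 1187\right) = 2 \left(-54\right) \frac{1}{-4 - 54 + \left(2 - 54\right) \left(13 - 10\right)} \left(2 - 54\right) + \left(\left(-875 - -1046\right) + 1187\right) = 2 \left(-54\right) \frac{1}{-4 - 54 - 156} \left(-52\right) + \left(\left(-875 + 1046\right) + 1187\right) = 2 \left(-54\right) \frac{1}{-4 - 54 - 156} \left(-52\right) + \left(171 + 1187\right) = 2 \left(-54\right) \frac{1}{-214} \left(-52\right) + 1358 = 2 \left(-54\right) \left(- \frac{1}{214}\right) \left(-52\right) + 1358 = - \frac{2808}{107} + 1358 = \frac{142498}{107}$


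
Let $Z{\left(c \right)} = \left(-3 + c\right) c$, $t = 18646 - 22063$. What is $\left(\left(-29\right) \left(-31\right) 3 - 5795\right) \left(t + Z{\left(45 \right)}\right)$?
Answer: $4730646$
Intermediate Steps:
$t = -3417$ ($t = 18646 - 22063 = -3417$)
$Z{\left(c \right)} = c \left(-3 + c\right)$
$\left(\left(-29\right) \left(-31\right) 3 - 5795\right) \left(t + Z{\left(45 \right)}\right) = \left(\left(-29\right) \left(-31\right) 3 - 5795\right) \left(-3417 + 45 \left(-3 + 45\right)\right) = \left(899 \cdot 3 - 5795\right) \left(-3417 + 45 \cdot 42\right) = \left(2697 - 5795\right) \left(-3417 + 1890\right) = \left(-3098\right) \left(-1527\right) = 4730646$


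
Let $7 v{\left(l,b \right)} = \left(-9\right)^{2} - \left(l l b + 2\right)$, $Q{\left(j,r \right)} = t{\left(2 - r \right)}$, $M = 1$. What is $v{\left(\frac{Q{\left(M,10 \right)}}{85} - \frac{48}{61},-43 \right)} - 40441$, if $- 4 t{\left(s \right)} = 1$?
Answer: $- \frac{121723673482877}{3011033200} \approx -40426.0$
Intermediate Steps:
$t{\left(s \right)} = - \frac{1}{4}$ ($t{\left(s \right)} = \left(- \frac{1}{4}\right) 1 = - \frac{1}{4}$)
$Q{\left(j,r \right)} = - \frac{1}{4}$
$v{\left(l,b \right)} = \frac{79}{7} - \frac{b l^{2}}{7}$ ($v{\left(l,b \right)} = \frac{\left(-9\right)^{2} - \left(l l b + 2\right)}{7} = \frac{81 - \left(l^{2} b + 2\right)}{7} = \frac{81 - \left(b l^{2} + 2\right)}{7} = \frac{81 - \left(2 + b l^{2}\right)}{7} = \frac{79 - b l^{2}}{7} = \frac{79}{7} - \frac{b l^{2}}{7}$)
$v{\left(\frac{Q{\left(M,10 \right)}}{85} - \frac{48}{61},-43 \right)} - 40441 = \left(\frac{79}{7} - - \frac{43 \left(- \frac{1}{4 \cdot 85} - \frac{48}{61}\right)^{2}}{7}\right) - 40441 = \left(\frac{79}{7} - - \frac{43 \left(\left(- \frac{1}{4}\right) \frac{1}{85} - \frac{48}{61}\right)^{2}}{7}\right) - 40441 = \left(\frac{79}{7} - - \frac{43 \left(- \frac{1}{340} - \frac{48}{61}\right)^{2}}{7}\right) - 40441 = \left(\frac{79}{7} - - \frac{43 \left(- \frac{16381}{20740}\right)^{2}}{7}\right) - 40441 = \left(\frac{79}{7} - \left(- \frac{43}{7}\right) \frac{268337161}{430147600}\right) - 40441 = \left(\frac{79}{7} + \frac{11538497923}{3011033200}\right) - 40441 = \frac{45520158323}{3011033200} - 40441 = - \frac{121723673482877}{3011033200}$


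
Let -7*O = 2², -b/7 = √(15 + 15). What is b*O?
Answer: 4*√30 ≈ 21.909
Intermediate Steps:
b = -7*√30 (b = -7*√(15 + 15) = -7*√30 ≈ -38.341)
O = -4/7 (O = -⅐*2² = -⅐*4 = -4/7 ≈ -0.57143)
b*O = -7*√30*(-4/7) = 4*√30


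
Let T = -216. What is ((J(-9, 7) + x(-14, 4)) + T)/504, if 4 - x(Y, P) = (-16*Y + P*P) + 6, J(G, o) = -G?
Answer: -449/504 ≈ -0.89087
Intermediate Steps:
x(Y, P) = -2 - P² + 16*Y (x(Y, P) = 4 - ((-16*Y + P*P) + 6) = 4 - ((-16*Y + P²) + 6) = 4 - ((P² - 16*Y) + 6) = 4 - (6 + P² - 16*Y) = 4 + (-6 - P² + 16*Y) = -2 - P² + 16*Y)
((J(-9, 7) + x(-14, 4)) + T)/504 = ((-1*(-9) + (-2 - 1*4² + 16*(-14))) - 216)/504 = ((9 + (-2 - 1*16 - 224)) - 216)*(1/504) = ((9 + (-2 - 16 - 224)) - 216)*(1/504) = ((9 - 242) - 216)*(1/504) = (-233 - 216)*(1/504) = -449*1/504 = -449/504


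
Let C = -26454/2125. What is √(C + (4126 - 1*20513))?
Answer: I*√2962150465/425 ≈ 128.06*I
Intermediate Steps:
C = -26454/2125 (C = -26454*1/2125 = -26454/2125 ≈ -12.449)
√(C + (4126 - 1*20513)) = √(-26454/2125 + (4126 - 1*20513)) = √(-26454/2125 + (4126 - 20513)) = √(-26454/2125 - 16387) = √(-34848829/2125) = I*√2962150465/425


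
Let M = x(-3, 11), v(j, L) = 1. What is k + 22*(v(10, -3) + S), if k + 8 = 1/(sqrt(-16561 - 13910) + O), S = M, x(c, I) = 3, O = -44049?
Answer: 51742515237/646781624 - I*sqrt(30471)/1940344872 ≈ 80.0 - 8.9963e-8*I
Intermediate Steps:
M = 3
S = 3
k = -8 + 1/(-44049 + I*sqrt(30471)) (k = -8 + 1/(sqrt(-16561 - 13910) - 44049) = -8 + 1/(sqrt(-30471) - 44049) = -8 + 1/(I*sqrt(30471) - 44049) = -8 + 1/(-44049 + I*sqrt(30471)) ≈ -8.0 - 8.9963e-8*I)
k + 22*(v(10, -3) + S) = (-5174267675/646781624 - I*sqrt(30471)/1940344872) + 22*(1 + 3) = (-5174267675/646781624 - I*sqrt(30471)/1940344872) + 22*4 = (-5174267675/646781624 - I*sqrt(30471)/1940344872) + 88 = 51742515237/646781624 - I*sqrt(30471)/1940344872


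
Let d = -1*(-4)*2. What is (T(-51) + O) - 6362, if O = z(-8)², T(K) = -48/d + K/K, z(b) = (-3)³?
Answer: -5638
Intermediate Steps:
z(b) = -27
d = 8 (d = 4*2 = 8)
T(K) = -5 (T(K) = -48/8 + K/K = -48*⅛ + 1 = -6 + 1 = -5)
O = 729 (O = (-27)² = 729)
(T(-51) + O) - 6362 = (-5 + 729) - 6362 = 724 - 6362 = -5638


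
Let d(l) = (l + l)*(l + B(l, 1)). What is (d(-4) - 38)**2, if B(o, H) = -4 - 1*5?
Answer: 4356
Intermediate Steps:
B(o, H) = -9 (B(o, H) = -4 - 5 = -9)
d(l) = 2*l*(-9 + l) (d(l) = (l + l)*(l - 9) = (2*l)*(-9 + l) = 2*l*(-9 + l))
(d(-4) - 38)**2 = (2*(-4)*(-9 - 4) - 38)**2 = (2*(-4)*(-13) - 38)**2 = (104 - 38)**2 = 66**2 = 4356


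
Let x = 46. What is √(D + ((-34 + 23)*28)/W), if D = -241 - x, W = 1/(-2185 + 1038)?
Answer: 3*√39221 ≈ 594.13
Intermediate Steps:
W = -1/1147 (W = 1/(-1147) = -1/1147 ≈ -0.00087184)
D = -287 (D = -241 - 1*46 = -241 - 46 = -287)
√(D + ((-34 + 23)*28)/W) = √(-287 + ((-34 + 23)*28)/(-1/1147)) = √(-287 - 11*28*(-1147)) = √(-287 - 308*(-1147)) = √(-287 + 353276) = √352989 = 3*√39221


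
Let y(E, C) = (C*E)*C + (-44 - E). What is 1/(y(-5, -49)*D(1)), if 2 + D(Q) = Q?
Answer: 1/12044 ≈ 8.3029e-5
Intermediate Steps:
y(E, C) = -44 - E + E*C**2 (y(E, C) = E*C**2 + (-44 - E) = -44 - E + E*C**2)
D(Q) = -2 + Q
1/(y(-5, -49)*D(1)) = 1/((-44 - 1*(-5) - 5*(-49)**2)*(-2 + 1)) = 1/((-44 + 5 - 5*2401)*(-1)) = 1/((-44 + 5 - 12005)*(-1)) = 1/(-12044*(-1)) = 1/12044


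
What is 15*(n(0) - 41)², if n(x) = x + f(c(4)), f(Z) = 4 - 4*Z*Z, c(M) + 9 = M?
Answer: 281535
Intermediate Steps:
c(M) = -9 + M
f(Z) = 4 - 4*Z²
n(x) = -96 + x (n(x) = x + (4 - 4*(-9 + 4)²) = x + (4 - 4*(-5)²) = x + (4 - 4*25) = x + (4 - 100) = x - 96 = -96 + x)
15*(n(0) - 41)² = 15*((-96 + 0) - 41)² = 15*(-96 - 41)² = 15*(-137)² = 15*18769 = 281535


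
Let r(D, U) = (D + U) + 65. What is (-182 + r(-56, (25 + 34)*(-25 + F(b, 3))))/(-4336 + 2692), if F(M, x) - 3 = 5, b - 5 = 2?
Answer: 98/137 ≈ 0.71533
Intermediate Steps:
b = 7 (b = 5 + 2 = 7)
F(M, x) = 8 (F(M, x) = 3 + 5 = 8)
r(D, U) = 65 + D + U
(-182 + r(-56, (25 + 34)*(-25 + F(b, 3))))/(-4336 + 2692) = (-182 + (65 - 56 + (25 + 34)*(-25 + 8)))/(-4336 + 2692) = (-182 + (65 - 56 + 59*(-17)))/(-1644) = (-182 + (65 - 56 - 1003))*(-1/1644) = (-182 - 994)*(-1/1644) = -1176*(-1/1644) = 98/137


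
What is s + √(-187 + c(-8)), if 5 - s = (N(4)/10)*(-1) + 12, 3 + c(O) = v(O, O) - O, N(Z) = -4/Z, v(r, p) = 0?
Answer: -71/10 + I*√182 ≈ -7.1 + 13.491*I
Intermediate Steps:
c(O) = -3 - O (c(O) = -3 + (0 - O) = -3 - O)
s = -71/10 (s = 5 - ((-4/4/10)*(-1) + 12) = 5 - ((-4*¼*(⅒))*(-1) + 12) = 5 - (-1*⅒*(-1) + 12) = 5 - (-⅒*(-1) + 12) = 5 - (⅒ + 12) = 5 - 1*121/10 = 5 - 121/10 = -71/10 ≈ -7.1000)
s + √(-187 + c(-8)) = -71/10 + √(-187 + (-3 - 1*(-8))) = -71/10 + √(-187 + (-3 + 8)) = -71/10 + √(-187 + 5) = -71/10 + √(-182) = -71/10 + I*√182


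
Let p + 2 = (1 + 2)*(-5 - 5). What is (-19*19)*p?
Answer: 11552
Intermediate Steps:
p = -32 (p = -2 + (1 + 2)*(-5 - 5) = -2 + 3*(-10) = -2 - 30 = -32)
(-19*19)*p = -19*19*(-32) = -361*(-32) = 11552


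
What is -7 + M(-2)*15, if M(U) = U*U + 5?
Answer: 128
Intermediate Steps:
M(U) = 5 + U**2 (M(U) = U**2 + 5 = 5 + U**2)
-7 + M(-2)*15 = -7 + (5 + (-2)**2)*15 = -7 + (5 + 4)*15 = -7 + 9*15 = -7 + 135 = 128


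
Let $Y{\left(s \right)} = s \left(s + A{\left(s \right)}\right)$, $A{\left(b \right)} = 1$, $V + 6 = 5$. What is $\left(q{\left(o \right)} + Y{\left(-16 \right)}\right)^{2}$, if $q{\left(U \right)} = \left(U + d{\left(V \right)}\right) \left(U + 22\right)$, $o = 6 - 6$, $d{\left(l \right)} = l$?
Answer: $47524$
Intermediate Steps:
$V = -1$ ($V = -6 + 5 = -1$)
$o = 0$ ($o = 6 - 6 = 0$)
$Y{\left(s \right)} = s \left(1 + s\right)$ ($Y{\left(s \right)} = s \left(s + 1\right) = s \left(1 + s\right)$)
$q{\left(U \right)} = \left(-1 + U\right) \left(22 + U\right)$ ($q{\left(U \right)} = \left(U - 1\right) \left(U + 22\right) = \left(-1 + U\right) \left(22 + U\right)$)
$\left(q{\left(o \right)} + Y{\left(-16 \right)}\right)^{2} = \left(\left(-22 + 0^{2} + 21 \cdot 0\right) - 16 \left(1 - 16\right)\right)^{2} = \left(\left(-22 + 0 + 0\right) - -240\right)^{2} = \left(-22 + 240\right)^{2} = 218^{2} = 47524$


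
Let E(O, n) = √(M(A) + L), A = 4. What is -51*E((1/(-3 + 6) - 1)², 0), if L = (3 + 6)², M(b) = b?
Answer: -51*√85 ≈ -470.20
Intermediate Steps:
L = 81 (L = 9² = 81)
E(O, n) = √85 (E(O, n) = √(4 + 81) = √85)
-51*E((1/(-3 + 6) - 1)², 0) = -51*√85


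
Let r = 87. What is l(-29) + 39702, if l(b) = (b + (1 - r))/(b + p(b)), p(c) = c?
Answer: 2302831/58 ≈ 39704.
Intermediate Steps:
l(b) = (-86 + b)/(2*b) (l(b) = (b + (1 - 1*87))/(b + b) = (b + (1 - 87))/((2*b)) = (b - 86)*(1/(2*b)) = (-86 + b)*(1/(2*b)) = (-86 + b)/(2*b))
l(-29) + 39702 = (1/2)*(-86 - 29)/(-29) + 39702 = (1/2)*(-1/29)*(-115) + 39702 = 115/58 + 39702 = 2302831/58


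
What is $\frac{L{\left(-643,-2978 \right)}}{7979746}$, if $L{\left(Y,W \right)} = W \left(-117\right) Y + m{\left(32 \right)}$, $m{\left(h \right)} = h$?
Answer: $- \frac{112018943}{3989873} \approx -28.076$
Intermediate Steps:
$L{\left(Y,W \right)} = 32 - 117 W Y$ ($L{\left(Y,W \right)} = W \left(-117\right) Y + 32 = - 117 W Y + 32 = 32 - 117 W Y$)
$\frac{L{\left(-643,-2978 \right)}}{7979746} = \frac{32 - \left(-348426\right) \left(-643\right)}{7979746} = \left(32 - 224037918\right) \frac{1}{7979746} = \left(-224037886\right) \frac{1}{7979746} = - \frac{112018943}{3989873}$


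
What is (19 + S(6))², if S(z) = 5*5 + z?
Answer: 2500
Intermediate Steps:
S(z) = 25 + z
(19 + S(6))² = (19 + (25 + 6))² = (19 + 31)² = 50² = 2500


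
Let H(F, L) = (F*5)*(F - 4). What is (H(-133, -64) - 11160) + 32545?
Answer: 112490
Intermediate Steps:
H(F, L) = 5*F*(-4 + F) (H(F, L) = (5*F)*(-4 + F) = 5*F*(-4 + F))
(H(-133, -64) - 11160) + 32545 = (5*(-133)*(-4 - 133) - 11160) + 32545 = (5*(-133)*(-137) - 11160) + 32545 = (91105 - 11160) + 32545 = 79945 + 32545 = 112490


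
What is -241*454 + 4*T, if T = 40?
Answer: -109254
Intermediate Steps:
-241*454 + 4*T = -241*454 + 4*40 = -109414 + 160 = -109254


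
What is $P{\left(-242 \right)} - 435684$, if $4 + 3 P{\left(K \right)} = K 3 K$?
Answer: $- \frac{1131364}{3} \approx -3.7712 \cdot 10^{5}$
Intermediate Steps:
$P{\left(K \right)} = - \frac{4}{3} + K^{2}$ ($P{\left(K \right)} = - \frac{4}{3} + \frac{K 3 K}{3} = - \frac{4}{3} + \frac{3 K K}{3} = - \frac{4}{3} + \frac{3 K^{2}}{3} = - \frac{4}{3} + K^{2}$)
$P{\left(-242 \right)} - 435684 = \left(- \frac{4}{3} + \left(-242\right)^{2}\right) - 435684 = \left(- \frac{4}{3} + 58564\right) - 435684 = \frac{175688}{3} - 435684 = - \frac{1131364}{3}$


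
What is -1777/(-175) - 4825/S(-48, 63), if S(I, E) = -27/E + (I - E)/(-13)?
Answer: -75526699/129150 ≈ -584.80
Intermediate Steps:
S(I, E) = -27/E - I/13 + E/13 (S(I, E) = -27/E + (I - E)*(-1/13) = -27/E + (-I/13 + E/13) = -27/E - I/13 + E/13)
-1777/(-175) - 4825/S(-48, 63) = -1777/(-175) - 4825*819/(-351 + 63*(63 - 1*(-48))) = -1777*(-1/175) - 4825*819/(-351 + 63*(63 + 48)) = 1777/175 - 4825*819/(-351 + 63*111) = 1777/175 - 4825*819/(-351 + 6993) = 1777/175 - 4825/((1/13)*(1/63)*6642) = 1777/175 - 4825/738/91 = 1777/175 - 4825*91/738 = 1777/175 - 439075/738 = -75526699/129150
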